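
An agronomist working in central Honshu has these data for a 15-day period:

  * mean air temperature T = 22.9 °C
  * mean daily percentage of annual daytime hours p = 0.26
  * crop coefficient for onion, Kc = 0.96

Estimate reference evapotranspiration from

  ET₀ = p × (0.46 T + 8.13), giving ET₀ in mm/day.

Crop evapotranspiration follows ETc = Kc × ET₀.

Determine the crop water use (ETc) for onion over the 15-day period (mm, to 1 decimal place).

69.9 mm

ET₀ = 0.26 × (0.46 × 22.9 + 8.13) = 0.26 × 18.664 = 4.8526 mm/d
ETc = Kc × ET₀ = 0.96 × 4.8526 = 4.6585 mm/d
Over 15 days: 4.6585 × 15 = 69.878 mm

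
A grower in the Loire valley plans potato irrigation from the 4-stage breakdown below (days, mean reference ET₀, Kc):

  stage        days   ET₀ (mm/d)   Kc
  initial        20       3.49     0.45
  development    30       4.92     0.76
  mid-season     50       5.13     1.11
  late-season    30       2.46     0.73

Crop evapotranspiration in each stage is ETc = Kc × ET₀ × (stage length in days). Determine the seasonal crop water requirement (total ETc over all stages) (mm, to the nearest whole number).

482 mm

initial: 0.45 × 3.49 × 20 = 31.41 mm
development: 0.76 × 4.92 × 30 = 112.18 mm
mid-season: 1.11 × 5.13 × 50 = 284.72 mm
late-season: 0.73 × 2.46 × 30 = 53.87 mm
Seasonal total = 482.18 mm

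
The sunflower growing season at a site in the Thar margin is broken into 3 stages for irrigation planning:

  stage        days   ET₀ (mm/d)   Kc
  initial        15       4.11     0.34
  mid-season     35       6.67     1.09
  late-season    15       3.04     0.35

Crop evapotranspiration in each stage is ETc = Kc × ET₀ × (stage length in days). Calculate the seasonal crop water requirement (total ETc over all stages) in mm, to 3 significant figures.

291 mm

initial: 0.34 × 4.11 × 15 = 20.96 mm
mid-season: 1.09 × 6.67 × 35 = 254.46 mm
late-season: 0.35 × 3.04 × 15 = 15.96 mm
Seasonal total = 291.38 mm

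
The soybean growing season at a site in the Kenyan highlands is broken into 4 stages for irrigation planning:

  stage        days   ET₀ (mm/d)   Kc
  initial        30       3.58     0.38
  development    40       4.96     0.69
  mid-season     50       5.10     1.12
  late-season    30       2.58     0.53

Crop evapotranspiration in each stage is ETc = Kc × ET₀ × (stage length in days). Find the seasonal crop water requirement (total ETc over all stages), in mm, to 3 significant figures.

504 mm

initial: 0.38 × 3.58 × 30 = 40.81 mm
development: 0.69 × 4.96 × 40 = 136.90 mm
mid-season: 1.12 × 5.10 × 50 = 285.60 mm
late-season: 0.53 × 2.58 × 30 = 41.02 mm
Seasonal total = 504.33 mm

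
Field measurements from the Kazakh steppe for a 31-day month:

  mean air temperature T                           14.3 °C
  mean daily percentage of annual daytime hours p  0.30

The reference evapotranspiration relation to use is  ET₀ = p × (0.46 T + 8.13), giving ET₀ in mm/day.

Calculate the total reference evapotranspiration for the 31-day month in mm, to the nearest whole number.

137 mm

ET₀ = 0.30 × (0.46 × 14.3 + 8.13) = 0.30 × 14.708 = 4.4124 mm/d
Monthly total = 4.4124 × 31 = 136.784 mm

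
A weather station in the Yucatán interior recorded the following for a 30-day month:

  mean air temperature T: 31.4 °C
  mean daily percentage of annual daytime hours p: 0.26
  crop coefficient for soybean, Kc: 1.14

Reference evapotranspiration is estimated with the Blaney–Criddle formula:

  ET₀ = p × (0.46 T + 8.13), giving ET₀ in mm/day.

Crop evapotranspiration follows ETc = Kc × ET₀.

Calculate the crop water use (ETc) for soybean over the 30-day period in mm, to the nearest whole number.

ET₀ = 0.26 × (0.46 × 31.4 + 8.13) = 0.26 × 22.574 = 5.8692 mm/d
ETc = Kc × ET₀ = 1.14 × 5.8692 = 6.6909 mm/d
Over 30 days: 6.6909 × 30 = 200.727 mm

201 mm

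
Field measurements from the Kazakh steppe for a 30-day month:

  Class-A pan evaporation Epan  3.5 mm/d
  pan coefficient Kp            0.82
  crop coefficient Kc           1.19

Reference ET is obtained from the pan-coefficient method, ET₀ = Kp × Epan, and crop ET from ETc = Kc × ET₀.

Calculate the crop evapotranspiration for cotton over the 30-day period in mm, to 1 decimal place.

102.5 mm

ET₀ = 0.82 × 3.5 = 2.8700 mm/d
ETc = Kc × ET₀ = 1.19 × 2.8700 = 3.4153 mm/d
Over 30 days: 3.4153 × 30 = 102.459 mm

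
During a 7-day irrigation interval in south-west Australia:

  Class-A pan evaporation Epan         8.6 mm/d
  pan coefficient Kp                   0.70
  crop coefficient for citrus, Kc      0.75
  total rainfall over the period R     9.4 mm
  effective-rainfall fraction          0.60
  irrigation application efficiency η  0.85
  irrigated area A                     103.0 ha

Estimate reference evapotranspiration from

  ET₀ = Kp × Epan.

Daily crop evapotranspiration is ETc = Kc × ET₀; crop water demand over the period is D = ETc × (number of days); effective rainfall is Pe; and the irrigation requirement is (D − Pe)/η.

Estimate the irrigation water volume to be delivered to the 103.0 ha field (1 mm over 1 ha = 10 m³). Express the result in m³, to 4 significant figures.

31460 m³

ET₀ = 0.70 × 8.6 = 6.0200 mm/d
ETc = Kc × ET₀ = 0.75 × 6.0200 = 4.5150 mm/d
Crop demand D = ETc × 7 d = 4.5150 × 7 = 31.605 mm
Pe = 0.60 × 9.4 = 5.640 mm
D − Pe = 31.605 − 5.640 = 25.965 mm
Gross irrigation = 25.965 / 0.85 = 30.547 mm
Volume = 30.547 mm × 103.0 ha × 10 = 31463.4 m³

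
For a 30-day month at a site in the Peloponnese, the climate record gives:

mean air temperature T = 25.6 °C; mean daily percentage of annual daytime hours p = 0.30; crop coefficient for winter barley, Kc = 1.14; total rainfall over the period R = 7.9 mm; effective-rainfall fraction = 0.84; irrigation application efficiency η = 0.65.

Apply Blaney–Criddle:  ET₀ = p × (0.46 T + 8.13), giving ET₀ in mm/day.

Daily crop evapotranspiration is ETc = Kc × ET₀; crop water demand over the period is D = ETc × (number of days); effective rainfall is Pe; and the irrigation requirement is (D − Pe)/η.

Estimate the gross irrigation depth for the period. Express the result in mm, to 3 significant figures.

304 mm

ET₀ = 0.30 × (0.46 × 25.6 + 8.13) = 0.30 × 19.906 = 5.9718 mm/d
ETc = Kc × ET₀ = 1.14 × 5.9718 = 6.8079 mm/d
Crop demand D = ETc × 30 d = 6.8079 × 30 = 204.237 mm
Pe = 0.84 × 7.9 = 6.636 mm
D − Pe = 204.237 − 6.636 = 197.601 mm
Gross irrigation = 197.601 / 0.65 = 304.002 mm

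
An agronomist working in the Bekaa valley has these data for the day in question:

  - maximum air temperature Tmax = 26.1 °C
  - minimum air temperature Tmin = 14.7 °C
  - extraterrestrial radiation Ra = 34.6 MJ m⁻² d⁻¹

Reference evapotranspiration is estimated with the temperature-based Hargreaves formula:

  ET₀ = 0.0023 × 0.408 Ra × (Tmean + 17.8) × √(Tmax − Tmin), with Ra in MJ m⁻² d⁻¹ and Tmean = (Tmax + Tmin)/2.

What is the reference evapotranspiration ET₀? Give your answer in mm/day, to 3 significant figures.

Tmean = (26.1 + 14.7)/2 = 20.40 °C
0.408 Ra = 0.408 × 34.6 = 14.1168 mm/d equivalent
ET₀ = 0.0023 × 14.1168 × (20.40 + 17.8) × √11.4 = 0.0023 × 14.1168 × 38.20 × 3.3764 = 4.1878 mm/d

4.19 mm/day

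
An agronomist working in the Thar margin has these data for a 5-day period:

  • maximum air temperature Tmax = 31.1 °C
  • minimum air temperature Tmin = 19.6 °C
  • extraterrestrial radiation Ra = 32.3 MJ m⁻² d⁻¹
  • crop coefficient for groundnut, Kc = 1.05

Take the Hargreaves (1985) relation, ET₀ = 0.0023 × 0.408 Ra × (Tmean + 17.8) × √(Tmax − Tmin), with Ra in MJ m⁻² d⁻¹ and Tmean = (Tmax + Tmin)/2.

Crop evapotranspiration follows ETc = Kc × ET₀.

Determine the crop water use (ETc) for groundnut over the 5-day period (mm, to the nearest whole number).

23 mm

Tmean = (31.1 + 19.6)/2 = 25.35 °C
0.408 Ra = 0.408 × 32.3 = 13.1784 mm/d equivalent
ET₀ = 0.0023 × 13.1784 × (25.35 + 17.8) × √11.5 = 0.0023 × 13.1784 × 43.15 × 3.3912 = 4.4353 mm/d
ETc = Kc × ET₀ = 1.05 × 4.4353 = 4.6571 mm/d
Over 5 days: 4.6571 × 5 = 23.286 mm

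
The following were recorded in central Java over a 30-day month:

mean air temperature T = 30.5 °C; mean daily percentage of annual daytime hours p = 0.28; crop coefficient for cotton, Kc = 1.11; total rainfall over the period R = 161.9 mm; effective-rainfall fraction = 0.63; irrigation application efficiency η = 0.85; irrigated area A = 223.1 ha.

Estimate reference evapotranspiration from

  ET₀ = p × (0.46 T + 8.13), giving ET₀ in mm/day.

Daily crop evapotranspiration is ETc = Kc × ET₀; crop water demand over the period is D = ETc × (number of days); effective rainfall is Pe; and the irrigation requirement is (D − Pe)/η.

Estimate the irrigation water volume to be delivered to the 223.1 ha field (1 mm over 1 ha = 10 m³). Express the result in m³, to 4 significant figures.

ET₀ = 0.28 × (0.46 × 30.5 + 8.13) = 0.28 × 22.160 = 6.2048 mm/d
ETc = Kc × ET₀ = 1.11 × 6.2048 = 6.8873 mm/d
Crop demand D = ETc × 30 d = 6.8873 × 30 = 206.619 mm
Pe = 0.63 × 161.9 = 101.997 mm
D − Pe = 206.619 − 101.997 = 104.622 mm
Gross irrigation = 104.622 / 0.85 = 123.085 mm
Volume = 123.085 mm × 223.1 ha × 10 = 274602.6 m³

274600 m³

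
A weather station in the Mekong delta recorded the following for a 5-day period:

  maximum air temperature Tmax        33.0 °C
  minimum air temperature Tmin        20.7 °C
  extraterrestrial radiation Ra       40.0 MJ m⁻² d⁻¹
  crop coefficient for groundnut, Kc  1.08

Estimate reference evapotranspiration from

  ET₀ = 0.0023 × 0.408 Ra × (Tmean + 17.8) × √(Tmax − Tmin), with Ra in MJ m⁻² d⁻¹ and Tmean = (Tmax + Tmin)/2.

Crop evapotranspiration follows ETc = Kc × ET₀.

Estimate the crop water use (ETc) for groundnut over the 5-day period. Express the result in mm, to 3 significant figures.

31.7 mm

Tmean = (33.0 + 20.7)/2 = 26.85 °C
0.408 Ra = 0.408 × 40.0 = 16.3200 mm/d equivalent
ET₀ = 0.0023 × 16.3200 × (26.85 + 17.8) × √12.3 = 0.0023 × 16.3200 × 44.65 × 3.5071 = 5.8778 mm/d
ETc = Kc × ET₀ = 1.08 × 5.8778 = 6.3480 mm/d
Over 5 days: 6.3480 × 5 = 31.740 mm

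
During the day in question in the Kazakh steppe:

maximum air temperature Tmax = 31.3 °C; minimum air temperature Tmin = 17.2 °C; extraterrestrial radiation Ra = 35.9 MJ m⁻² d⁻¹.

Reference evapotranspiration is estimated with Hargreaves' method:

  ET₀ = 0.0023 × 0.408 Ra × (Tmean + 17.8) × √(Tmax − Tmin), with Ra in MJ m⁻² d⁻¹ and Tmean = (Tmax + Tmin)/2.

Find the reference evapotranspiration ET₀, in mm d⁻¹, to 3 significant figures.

5.32 mm d⁻¹

Tmean = (31.3 + 17.2)/2 = 24.25 °C
0.408 Ra = 0.408 × 35.9 = 14.6472 mm/d equivalent
ET₀ = 0.0023 × 14.6472 × (24.25 + 17.8) × √14.1 = 0.0023 × 14.6472 × 42.05 × 3.7550 = 5.3193 mm/d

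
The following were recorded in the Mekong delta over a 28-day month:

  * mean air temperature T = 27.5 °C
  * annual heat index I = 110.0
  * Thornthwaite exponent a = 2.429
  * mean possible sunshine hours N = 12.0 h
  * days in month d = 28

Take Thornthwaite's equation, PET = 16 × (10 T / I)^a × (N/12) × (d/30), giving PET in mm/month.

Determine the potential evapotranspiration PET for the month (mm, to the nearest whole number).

138 mm

10T/I = 10 × 27.5 / 110.0 = 2.5000
(10T/I)^a = 2.5000^2.429 = 9.2597
Uncorrected PET = 16 × 9.2597 = 148.155 mm
Correction = (N/12)(d/30) = (12.0/12)(28/30) = 0.9333
PET = 148.155 × 0.9333 = 138.273 mm/month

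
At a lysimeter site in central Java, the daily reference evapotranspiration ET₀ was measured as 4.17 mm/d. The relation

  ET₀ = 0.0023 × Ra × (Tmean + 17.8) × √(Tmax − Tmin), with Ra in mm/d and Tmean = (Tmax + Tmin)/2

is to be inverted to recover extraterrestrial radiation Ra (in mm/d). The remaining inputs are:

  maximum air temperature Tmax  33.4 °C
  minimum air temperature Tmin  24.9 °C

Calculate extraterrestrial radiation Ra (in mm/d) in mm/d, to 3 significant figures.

Tmean = 29.15 °C; √ΔT = 2.9155
Ra = ET₀ / [0.0023 × (Tmean+17.8) × √ΔT] = 4.17 / (0.0023 × 46.95 × 2.9155) = 13.245 mm/d

13.2 mm/d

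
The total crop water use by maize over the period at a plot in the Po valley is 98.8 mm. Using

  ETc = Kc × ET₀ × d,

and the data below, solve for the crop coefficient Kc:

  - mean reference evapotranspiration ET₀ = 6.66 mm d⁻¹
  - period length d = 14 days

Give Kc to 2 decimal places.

1.06

ETc = Kc × ET₀ × d  ⇒  Kc = ETc / (ET₀ × d)
Kc = 98.8 / (6.66 × 14) = 98.8 / 93.24 = 1.0596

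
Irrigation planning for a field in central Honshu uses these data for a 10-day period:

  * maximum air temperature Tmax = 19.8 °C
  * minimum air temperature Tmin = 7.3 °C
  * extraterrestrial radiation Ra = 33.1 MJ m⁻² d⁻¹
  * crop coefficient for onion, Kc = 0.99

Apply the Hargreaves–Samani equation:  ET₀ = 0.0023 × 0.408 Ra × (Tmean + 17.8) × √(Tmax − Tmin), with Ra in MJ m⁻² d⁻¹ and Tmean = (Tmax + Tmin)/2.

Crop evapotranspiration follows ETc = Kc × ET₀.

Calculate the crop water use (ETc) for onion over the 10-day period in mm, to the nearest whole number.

34 mm

Tmean = (19.8 + 7.3)/2 = 13.55 °C
0.408 Ra = 0.408 × 33.1 = 13.5048 mm/d equivalent
ET₀ = 0.0023 × 13.5048 × (13.55 + 17.8) × √12.5 = 0.0023 × 13.5048 × 31.35 × 3.5355 = 3.4427 mm/d
ETc = Kc × ET₀ = 0.99 × 3.4427 = 3.4083 mm/d
Over 10 days: 3.4083 × 10 = 34.083 mm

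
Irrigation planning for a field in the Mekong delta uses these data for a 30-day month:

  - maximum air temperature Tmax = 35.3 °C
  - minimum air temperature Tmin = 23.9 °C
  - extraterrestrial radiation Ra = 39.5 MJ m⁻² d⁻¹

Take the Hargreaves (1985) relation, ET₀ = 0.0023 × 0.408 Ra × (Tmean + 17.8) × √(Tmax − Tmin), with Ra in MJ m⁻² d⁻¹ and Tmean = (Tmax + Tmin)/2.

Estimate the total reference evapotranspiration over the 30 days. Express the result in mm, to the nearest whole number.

Tmean = (35.3 + 23.9)/2 = 29.60 °C
0.408 Ra = 0.408 × 39.5 = 16.1160 mm/d equivalent
ET₀ = 0.0023 × 16.1160 × (29.60 + 17.8) × √11.4 = 0.0023 × 16.1160 × 47.40 × 3.3764 = 5.9322 mm/d
Over 30 days: 5.9322 × 30 = 177.966 mm

178 mm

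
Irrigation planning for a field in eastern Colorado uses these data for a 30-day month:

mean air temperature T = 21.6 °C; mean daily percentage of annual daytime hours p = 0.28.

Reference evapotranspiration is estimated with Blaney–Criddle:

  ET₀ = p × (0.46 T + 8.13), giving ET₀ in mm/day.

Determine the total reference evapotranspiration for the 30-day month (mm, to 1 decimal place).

151.8 mm

ET₀ = 0.28 × (0.46 × 21.6 + 8.13) = 0.28 × 18.066 = 5.0585 mm/d
Monthly total = 5.0585 × 30 = 151.755 mm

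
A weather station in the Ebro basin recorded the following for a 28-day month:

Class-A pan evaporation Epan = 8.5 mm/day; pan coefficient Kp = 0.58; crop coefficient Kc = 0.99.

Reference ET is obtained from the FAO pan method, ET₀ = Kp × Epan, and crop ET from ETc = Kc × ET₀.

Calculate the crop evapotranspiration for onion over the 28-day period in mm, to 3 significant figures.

ET₀ = 0.58 × 8.5 = 4.9300 mm/d
ETc = Kc × ET₀ = 0.99 × 4.9300 = 4.8807 mm/d
Over 28 days: 4.8807 × 28 = 136.660 mm

137 mm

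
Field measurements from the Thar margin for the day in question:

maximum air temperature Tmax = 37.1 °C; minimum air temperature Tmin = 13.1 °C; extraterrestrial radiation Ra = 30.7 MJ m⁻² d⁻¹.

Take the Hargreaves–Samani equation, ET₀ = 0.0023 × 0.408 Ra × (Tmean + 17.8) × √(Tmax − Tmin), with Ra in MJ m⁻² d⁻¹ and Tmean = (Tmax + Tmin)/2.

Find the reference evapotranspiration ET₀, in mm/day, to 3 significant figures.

Tmean = (37.1 + 13.1)/2 = 25.10 °C
0.408 Ra = 0.408 × 30.7 = 12.5256 mm/d equivalent
ET₀ = 0.0023 × 12.5256 × (25.10 + 17.8) × √24.0 = 0.0023 × 12.5256 × 42.90 × 4.8990 = 6.0547 mm/d

6.05 mm/day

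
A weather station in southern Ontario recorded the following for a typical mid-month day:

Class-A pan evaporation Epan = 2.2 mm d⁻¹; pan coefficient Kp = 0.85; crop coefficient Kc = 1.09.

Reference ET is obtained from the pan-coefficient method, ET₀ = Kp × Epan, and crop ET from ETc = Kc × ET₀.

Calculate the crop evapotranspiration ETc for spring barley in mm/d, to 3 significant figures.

ET₀ = 0.85 × 2.2 = 1.8700 mm/d
ETc = Kc × ET₀ = 1.09 × 1.8700 = 2.0383 mm/d

2.04 mm/d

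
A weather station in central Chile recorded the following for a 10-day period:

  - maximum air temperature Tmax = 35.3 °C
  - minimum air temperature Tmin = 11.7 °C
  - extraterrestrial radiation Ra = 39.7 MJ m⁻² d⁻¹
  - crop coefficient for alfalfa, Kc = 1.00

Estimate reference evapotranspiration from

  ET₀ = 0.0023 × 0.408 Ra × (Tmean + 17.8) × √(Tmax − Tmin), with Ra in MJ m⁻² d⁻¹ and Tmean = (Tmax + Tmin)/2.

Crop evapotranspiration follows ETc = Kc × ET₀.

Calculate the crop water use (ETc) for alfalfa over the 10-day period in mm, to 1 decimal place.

Tmean = (35.3 + 11.7)/2 = 23.50 °C
0.408 Ra = 0.408 × 39.7 = 16.1976 mm/d equivalent
ET₀ = 0.0023 × 16.1976 × (23.50 + 17.8) × √23.6 = 0.0023 × 16.1976 × 41.30 × 4.8580 = 7.4746 mm/d
ETc = Kc × ET₀ = 1.00 × 7.4746 = 7.4746 mm/d
Over 10 days: 7.4746 × 10 = 74.746 mm

74.7 mm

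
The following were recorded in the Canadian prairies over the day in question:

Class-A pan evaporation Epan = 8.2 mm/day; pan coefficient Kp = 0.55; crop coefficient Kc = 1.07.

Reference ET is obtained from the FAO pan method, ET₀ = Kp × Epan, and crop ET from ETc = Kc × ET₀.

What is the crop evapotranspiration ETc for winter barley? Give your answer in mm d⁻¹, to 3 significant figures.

4.83 mm d⁻¹

ET₀ = 0.55 × 8.2 = 4.5100 mm/d
ETc = Kc × ET₀ = 1.07 × 4.5100 = 4.8257 mm/d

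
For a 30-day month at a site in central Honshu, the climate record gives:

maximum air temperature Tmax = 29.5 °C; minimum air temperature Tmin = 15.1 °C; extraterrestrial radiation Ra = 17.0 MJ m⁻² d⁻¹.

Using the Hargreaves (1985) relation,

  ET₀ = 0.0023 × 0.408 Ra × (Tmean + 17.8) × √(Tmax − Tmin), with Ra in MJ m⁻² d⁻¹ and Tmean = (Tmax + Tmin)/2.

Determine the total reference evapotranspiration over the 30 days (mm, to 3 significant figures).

Tmean = (29.5 + 15.1)/2 = 22.30 °C
0.408 Ra = 0.408 × 17.0 = 6.9360 mm/d equivalent
ET₀ = 0.0023 × 6.9360 × (22.30 + 17.8) × √14.4 = 0.0023 × 6.9360 × 40.10 × 3.7947 = 2.4275 mm/d
Over 30 days: 2.4275 × 30 = 72.825 mm

72.8 mm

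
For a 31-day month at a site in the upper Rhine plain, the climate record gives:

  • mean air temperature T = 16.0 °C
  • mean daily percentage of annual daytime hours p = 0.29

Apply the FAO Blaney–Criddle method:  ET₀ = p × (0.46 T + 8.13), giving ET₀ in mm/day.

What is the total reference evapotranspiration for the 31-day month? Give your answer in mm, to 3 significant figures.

139 mm

ET₀ = 0.29 × (0.46 × 16.0 + 8.13) = 0.29 × 15.490 = 4.4921 mm/d
Monthly total = 4.4921 × 31 = 139.255 mm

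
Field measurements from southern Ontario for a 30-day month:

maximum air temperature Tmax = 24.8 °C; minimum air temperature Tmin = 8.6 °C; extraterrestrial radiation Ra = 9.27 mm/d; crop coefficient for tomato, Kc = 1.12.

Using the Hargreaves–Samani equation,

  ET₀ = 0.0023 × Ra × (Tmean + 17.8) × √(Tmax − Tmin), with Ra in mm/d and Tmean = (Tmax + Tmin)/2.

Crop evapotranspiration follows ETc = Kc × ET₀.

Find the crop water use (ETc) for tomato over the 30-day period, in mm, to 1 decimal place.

99.5 mm

Tmean = (24.8 + 8.6)/2 = 16.70 °C
ET₀ = 0.0023 × 9.27 × (16.70 + 17.8) × √16.2 = 0.0023 × 9.27 × 34.50 × 4.0249 = 2.9606 mm/d
ETc = Kc × ET₀ = 1.12 × 2.9606 = 3.3159 mm/d
Over 30 days: 3.3159 × 30 = 99.477 mm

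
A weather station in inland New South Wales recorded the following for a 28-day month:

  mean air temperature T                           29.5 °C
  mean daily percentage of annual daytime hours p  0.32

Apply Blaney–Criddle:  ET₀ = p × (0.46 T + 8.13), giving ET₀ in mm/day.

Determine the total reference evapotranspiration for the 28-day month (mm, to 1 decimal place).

ET₀ = 0.32 × (0.46 × 29.5 + 8.13) = 0.32 × 21.700 = 6.9440 mm/d
Monthly total = 6.9440 × 28 = 194.432 mm

194.4 mm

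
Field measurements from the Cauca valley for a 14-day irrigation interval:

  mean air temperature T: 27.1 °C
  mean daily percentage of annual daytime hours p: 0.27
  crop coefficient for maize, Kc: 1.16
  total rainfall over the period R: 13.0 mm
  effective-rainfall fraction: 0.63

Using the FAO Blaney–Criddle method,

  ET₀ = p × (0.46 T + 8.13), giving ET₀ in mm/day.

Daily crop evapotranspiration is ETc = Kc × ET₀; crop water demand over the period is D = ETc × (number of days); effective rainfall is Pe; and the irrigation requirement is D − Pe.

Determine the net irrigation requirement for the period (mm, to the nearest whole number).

82 mm

ET₀ = 0.27 × (0.46 × 27.1 + 8.13) = 0.27 × 20.596 = 5.5609 mm/d
ETc = Kc × ET₀ = 1.16 × 5.5609 = 6.4506 mm/d
Crop demand D = ETc × 14 d = 6.4506 × 14 = 90.308 mm
Pe = 0.63 × 13.0 = 8.190 mm
D − Pe = 90.308 − 8.190 = 82.118 mm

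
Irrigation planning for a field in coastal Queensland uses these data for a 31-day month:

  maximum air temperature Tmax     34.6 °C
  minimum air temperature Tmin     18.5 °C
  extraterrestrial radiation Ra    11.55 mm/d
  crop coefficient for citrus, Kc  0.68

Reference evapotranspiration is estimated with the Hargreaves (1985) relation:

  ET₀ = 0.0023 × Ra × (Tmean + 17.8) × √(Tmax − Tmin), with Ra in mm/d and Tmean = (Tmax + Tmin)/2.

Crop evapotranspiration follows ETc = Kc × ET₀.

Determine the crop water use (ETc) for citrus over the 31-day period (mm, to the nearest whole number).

100 mm

Tmean = (34.6 + 18.5)/2 = 26.55 °C
ET₀ = 0.0023 × 11.55 × (26.55 + 17.8) × √16.1 = 0.0023 × 11.55 × 44.35 × 4.0125 = 4.7274 mm/d
ETc = Kc × ET₀ = 0.68 × 4.7274 = 3.2146 mm/d
Over 31 days: 3.2146 × 31 = 99.653 mm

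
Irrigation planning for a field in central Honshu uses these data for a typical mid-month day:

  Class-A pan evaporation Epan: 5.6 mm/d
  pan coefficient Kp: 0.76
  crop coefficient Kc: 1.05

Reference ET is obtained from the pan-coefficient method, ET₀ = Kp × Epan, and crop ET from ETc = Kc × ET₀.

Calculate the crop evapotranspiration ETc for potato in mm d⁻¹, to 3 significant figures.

4.47 mm d⁻¹

ET₀ = 0.76 × 5.6 = 4.2560 mm/d
ETc = Kc × ET₀ = 1.05 × 4.2560 = 4.4688 mm/d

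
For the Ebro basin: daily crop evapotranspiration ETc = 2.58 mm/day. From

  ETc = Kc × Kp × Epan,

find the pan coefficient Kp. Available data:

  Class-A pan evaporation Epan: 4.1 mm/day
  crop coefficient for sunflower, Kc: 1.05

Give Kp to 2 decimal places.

ETc = Kc × Kp × Epan  ⇒  Kp = ETc / (Kc × Epan)
Kp = 2.58 / (1.05 × 4.1) = 2.58 / 4.305 = 0.5993

0.60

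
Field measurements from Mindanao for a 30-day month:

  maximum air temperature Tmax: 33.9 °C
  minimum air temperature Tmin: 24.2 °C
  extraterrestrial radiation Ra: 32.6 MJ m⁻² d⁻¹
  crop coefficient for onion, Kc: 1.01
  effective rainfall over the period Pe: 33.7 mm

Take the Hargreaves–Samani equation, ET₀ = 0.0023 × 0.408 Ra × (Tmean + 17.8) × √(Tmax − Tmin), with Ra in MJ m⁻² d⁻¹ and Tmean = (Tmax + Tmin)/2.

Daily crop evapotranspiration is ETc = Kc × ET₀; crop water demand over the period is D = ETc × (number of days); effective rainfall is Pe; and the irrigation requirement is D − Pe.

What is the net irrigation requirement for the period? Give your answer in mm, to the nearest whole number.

Tmean = (33.9 + 24.2)/2 = 29.05 °C
0.408 Ra = 0.408 × 32.6 = 13.3008 mm/d equivalent
ET₀ = 0.0023 × 13.3008 × (29.05 + 17.8) × √9.7 = 0.0023 × 13.3008 × 46.85 × 3.1145 = 4.4638 mm/d
ETc = Kc × ET₀ = 1.01 × 4.4638 = 4.5084 mm/d
Crop demand D = ETc × 30 d = 4.5084 × 30 = 135.252 mm
D − Pe = 135.252 − 33.7 = 101.552 mm

102 mm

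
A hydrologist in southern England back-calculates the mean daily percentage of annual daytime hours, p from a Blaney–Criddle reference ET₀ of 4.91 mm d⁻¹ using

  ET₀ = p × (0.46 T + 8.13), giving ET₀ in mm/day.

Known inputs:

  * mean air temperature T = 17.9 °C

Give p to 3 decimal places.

0.300

p = ET₀ / (0.46 T + 8.13) = 4.91 / (0.46 × 17.9 + 8.13) = 4.91 / 16.364 = 0.3000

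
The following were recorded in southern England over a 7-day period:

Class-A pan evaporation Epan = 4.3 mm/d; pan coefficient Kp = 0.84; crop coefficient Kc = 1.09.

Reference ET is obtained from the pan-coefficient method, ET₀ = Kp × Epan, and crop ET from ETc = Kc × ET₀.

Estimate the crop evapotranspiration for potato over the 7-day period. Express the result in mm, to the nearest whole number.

ET₀ = 0.84 × 4.3 = 3.6120 mm/d
ETc = Kc × ET₀ = 1.09 × 3.6120 = 3.9371 mm/d
Over 7 days: 3.9371 × 7 = 27.560 mm

28 mm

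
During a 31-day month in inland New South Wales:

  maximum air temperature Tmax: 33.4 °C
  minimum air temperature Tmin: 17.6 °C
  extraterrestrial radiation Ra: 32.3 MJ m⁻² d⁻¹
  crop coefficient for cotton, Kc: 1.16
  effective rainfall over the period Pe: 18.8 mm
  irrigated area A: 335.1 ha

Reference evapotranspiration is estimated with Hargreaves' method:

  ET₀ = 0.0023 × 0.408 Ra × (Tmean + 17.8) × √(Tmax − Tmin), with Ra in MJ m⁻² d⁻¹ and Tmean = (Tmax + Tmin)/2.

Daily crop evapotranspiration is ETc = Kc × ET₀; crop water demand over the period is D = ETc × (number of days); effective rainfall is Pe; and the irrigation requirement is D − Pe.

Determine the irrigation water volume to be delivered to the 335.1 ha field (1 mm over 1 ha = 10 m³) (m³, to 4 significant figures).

565600 m³

Tmean = (33.4 + 17.6)/2 = 25.50 °C
0.408 Ra = 0.408 × 32.3 = 13.1784 mm/d equivalent
ET₀ = 0.0023 × 13.1784 × (25.50 + 17.8) × √15.8 = 0.0023 × 13.1784 × 43.30 × 3.9749 = 5.2168 mm/d
ETc = Kc × ET₀ = 1.16 × 5.2168 = 6.0515 mm/d
Crop demand D = ETc × 31 d = 6.0515 × 31 = 187.597 mm
D − Pe = 187.597 − 18.8 = 168.797 mm
Volume = 168.797 mm × 335.1 ha × 10 = 565638.7 m³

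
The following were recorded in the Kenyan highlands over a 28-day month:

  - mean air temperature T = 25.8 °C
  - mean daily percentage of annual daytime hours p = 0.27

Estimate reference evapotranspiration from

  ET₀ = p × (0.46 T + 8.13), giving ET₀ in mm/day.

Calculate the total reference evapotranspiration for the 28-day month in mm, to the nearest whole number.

ET₀ = 0.27 × (0.46 × 25.8 + 8.13) = 0.27 × 19.998 = 5.3995 mm/d
Monthly total = 5.3995 × 28 = 151.186 mm

151 mm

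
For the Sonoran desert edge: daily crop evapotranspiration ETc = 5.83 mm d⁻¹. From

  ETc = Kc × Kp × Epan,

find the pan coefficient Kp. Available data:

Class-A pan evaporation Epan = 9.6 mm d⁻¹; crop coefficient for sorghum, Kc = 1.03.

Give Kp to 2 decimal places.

0.59

ETc = Kc × Kp × Epan  ⇒  Kp = ETc / (Kc × Epan)
Kp = 5.83 / (1.03 × 9.6) = 5.83 / 9.888 = 0.5896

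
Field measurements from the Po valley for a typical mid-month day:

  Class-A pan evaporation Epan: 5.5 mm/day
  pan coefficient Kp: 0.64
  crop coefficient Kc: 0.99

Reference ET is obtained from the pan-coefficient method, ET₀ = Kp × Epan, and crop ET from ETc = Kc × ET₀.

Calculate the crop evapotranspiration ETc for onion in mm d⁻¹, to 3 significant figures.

ET₀ = 0.64 × 5.5 = 3.5200 mm/d
ETc = Kc × ET₀ = 0.99 × 3.5200 = 3.4848 mm/d

3.48 mm d⁻¹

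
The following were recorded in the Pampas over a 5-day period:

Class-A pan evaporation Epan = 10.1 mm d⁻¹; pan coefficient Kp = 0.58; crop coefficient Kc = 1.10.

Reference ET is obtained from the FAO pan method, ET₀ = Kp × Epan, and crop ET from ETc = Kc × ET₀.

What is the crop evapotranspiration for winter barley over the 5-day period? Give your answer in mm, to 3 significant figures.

32.2 mm

ET₀ = 0.58 × 10.1 = 5.8580 mm/d
ETc = Kc × ET₀ = 1.10 × 5.8580 = 6.4438 mm/d
Over 5 days: 6.4438 × 5 = 32.219 mm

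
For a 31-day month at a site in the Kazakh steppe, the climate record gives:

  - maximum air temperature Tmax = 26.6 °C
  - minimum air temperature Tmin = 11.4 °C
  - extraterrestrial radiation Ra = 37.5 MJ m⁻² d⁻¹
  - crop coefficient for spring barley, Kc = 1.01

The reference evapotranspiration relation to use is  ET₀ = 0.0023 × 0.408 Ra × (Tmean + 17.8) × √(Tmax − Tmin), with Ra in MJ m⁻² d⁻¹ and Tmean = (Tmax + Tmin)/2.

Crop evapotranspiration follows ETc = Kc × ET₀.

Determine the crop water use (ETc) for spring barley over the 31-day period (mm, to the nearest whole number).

Tmean = (26.6 + 11.4)/2 = 19.00 °C
0.408 Ra = 0.408 × 37.5 = 15.3000 mm/d equivalent
ET₀ = 0.0023 × 15.3000 × (19.00 + 17.8) × √15.2 = 0.0023 × 15.3000 × 36.80 × 3.8987 = 5.0488 mm/d
ETc = Kc × ET₀ = 1.01 × 5.0488 = 5.0993 mm/d
Over 31 days: 5.0993 × 31 = 158.078 mm

158 mm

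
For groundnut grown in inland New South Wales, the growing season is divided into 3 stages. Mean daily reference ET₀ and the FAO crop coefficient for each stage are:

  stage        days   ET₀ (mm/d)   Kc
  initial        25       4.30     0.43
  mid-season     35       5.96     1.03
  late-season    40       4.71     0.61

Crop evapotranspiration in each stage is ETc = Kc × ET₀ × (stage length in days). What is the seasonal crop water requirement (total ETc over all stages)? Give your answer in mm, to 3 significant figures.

initial: 0.43 × 4.30 × 25 = 46.23 mm
mid-season: 1.03 × 5.96 × 35 = 214.86 mm
late-season: 0.61 × 4.71 × 40 = 114.92 mm
Seasonal total = 376.01 mm

376 mm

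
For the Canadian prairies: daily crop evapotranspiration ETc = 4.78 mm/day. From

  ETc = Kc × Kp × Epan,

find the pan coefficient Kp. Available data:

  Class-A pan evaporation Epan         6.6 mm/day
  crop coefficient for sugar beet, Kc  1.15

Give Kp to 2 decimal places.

ETc = Kc × Kp × Epan  ⇒  Kp = ETc / (Kc × Epan)
Kp = 4.78 / (1.15 × 6.6) = 4.78 / 7.590 = 0.6298

0.63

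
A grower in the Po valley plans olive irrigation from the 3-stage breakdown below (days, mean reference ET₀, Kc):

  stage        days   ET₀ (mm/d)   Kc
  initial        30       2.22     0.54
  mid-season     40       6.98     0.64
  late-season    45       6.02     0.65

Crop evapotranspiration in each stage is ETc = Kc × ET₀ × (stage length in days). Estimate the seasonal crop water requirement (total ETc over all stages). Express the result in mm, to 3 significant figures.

initial: 0.54 × 2.22 × 30 = 35.96 mm
mid-season: 0.64 × 6.98 × 40 = 178.69 mm
late-season: 0.65 × 6.02 × 45 = 176.09 mm
Seasonal total = 390.74 mm

391 mm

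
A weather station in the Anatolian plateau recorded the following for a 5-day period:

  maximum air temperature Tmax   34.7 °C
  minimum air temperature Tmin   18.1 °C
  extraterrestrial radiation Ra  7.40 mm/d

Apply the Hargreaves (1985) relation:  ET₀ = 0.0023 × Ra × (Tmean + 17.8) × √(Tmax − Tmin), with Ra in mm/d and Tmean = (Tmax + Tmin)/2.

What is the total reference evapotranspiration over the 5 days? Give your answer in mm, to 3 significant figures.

15.3 mm

Tmean = (34.7 + 18.1)/2 = 26.40 °C
ET₀ = 0.0023 × 7.40 × (26.40 + 17.8) × √16.6 = 0.0023 × 7.40 × 44.20 × 4.0743 = 3.0650 mm/d
Over 5 days: 3.0650 × 5 = 15.325 mm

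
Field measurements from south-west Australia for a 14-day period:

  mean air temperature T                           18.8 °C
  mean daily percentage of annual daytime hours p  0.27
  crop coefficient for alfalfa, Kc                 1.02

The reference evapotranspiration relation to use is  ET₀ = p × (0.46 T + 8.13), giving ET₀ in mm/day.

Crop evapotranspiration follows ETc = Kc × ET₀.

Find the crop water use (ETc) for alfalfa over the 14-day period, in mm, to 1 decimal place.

64.7 mm

ET₀ = 0.27 × (0.46 × 18.8 + 8.13) = 0.27 × 16.778 = 4.5301 mm/d
ETc = Kc × ET₀ = 1.02 × 4.5301 = 4.6207 mm/d
Over 14 days: 4.6207 × 14 = 64.690 mm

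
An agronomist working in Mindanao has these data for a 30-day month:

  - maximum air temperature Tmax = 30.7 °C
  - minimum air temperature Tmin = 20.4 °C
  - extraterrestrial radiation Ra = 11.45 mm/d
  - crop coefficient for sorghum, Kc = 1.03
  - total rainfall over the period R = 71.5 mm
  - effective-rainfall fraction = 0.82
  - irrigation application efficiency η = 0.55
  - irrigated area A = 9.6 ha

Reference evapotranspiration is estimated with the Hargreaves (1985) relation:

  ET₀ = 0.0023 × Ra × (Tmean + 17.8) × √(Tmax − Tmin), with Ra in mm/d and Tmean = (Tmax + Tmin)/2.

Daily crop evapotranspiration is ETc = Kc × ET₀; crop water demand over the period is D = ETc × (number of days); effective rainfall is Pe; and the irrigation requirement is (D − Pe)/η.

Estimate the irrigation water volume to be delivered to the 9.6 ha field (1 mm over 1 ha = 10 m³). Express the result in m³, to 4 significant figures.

Tmean = (30.7 + 20.4)/2 = 25.55 °C
ET₀ = 0.0023 × 11.45 × (25.55 + 17.8) × √10.3 = 0.0023 × 11.45 × 43.35 × 3.2094 = 3.6639 mm/d
ETc = Kc × ET₀ = 1.03 × 3.6639 = 3.7738 mm/d
Crop demand D = ETc × 30 d = 3.7738 × 30 = 113.214 mm
Pe = 0.82 × 71.5 = 58.630 mm
D − Pe = 113.214 − 58.630 = 54.584 mm
Gross irrigation = 54.584 / 0.55 = 99.244 mm
Volume = 99.244 mm × 9.6 ha × 10 = 9527.4 m³

9527 m³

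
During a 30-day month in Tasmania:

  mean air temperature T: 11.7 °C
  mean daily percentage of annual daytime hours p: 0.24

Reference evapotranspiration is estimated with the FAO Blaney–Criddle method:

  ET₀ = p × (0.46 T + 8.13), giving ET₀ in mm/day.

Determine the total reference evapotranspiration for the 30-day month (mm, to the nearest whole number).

ET₀ = 0.24 × (0.46 × 11.7 + 8.13) = 0.24 × 13.512 = 3.2429 mm/d
Monthly total = 3.2429 × 30 = 97.287 mm

97 mm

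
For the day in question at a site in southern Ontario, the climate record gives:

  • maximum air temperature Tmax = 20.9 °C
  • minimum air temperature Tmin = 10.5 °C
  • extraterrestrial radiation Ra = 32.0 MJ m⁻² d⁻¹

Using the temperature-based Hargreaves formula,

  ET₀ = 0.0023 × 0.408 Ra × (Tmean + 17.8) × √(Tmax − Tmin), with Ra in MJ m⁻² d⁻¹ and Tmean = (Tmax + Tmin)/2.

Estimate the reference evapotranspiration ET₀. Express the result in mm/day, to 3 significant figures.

Tmean = (20.9 + 10.5)/2 = 15.70 °C
0.408 Ra = 0.408 × 32.0 = 13.0560 mm/d equivalent
ET₀ = 0.0023 × 13.0560 × (15.70 + 17.8) × √10.4 = 0.0023 × 13.0560 × 33.50 × 3.2249 = 3.2441 mm/d

3.24 mm/day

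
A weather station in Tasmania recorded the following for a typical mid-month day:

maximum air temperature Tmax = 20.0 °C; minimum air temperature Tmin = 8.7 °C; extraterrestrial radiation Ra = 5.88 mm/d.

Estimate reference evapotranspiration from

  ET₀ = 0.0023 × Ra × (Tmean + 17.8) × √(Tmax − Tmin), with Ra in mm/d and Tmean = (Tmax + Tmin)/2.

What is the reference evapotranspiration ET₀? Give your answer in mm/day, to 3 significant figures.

1.46 mm/day

Tmean = (20.0 + 8.7)/2 = 14.35 °C
ET₀ = 0.0023 × 5.88 × (14.35 + 17.8) × √11.3 = 0.0023 × 5.88 × 32.15 × 3.3615 = 1.4616 mm/d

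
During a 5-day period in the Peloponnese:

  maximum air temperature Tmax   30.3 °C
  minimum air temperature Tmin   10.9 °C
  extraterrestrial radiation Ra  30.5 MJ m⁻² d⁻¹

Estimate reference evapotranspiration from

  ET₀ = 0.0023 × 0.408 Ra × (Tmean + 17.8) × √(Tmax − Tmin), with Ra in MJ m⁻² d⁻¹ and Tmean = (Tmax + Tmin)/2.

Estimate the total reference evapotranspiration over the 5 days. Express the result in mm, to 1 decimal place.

Tmean = (30.3 + 10.9)/2 = 20.60 °C
0.408 Ra = 0.408 × 30.5 = 12.4440 mm/d equivalent
ET₀ = 0.0023 × 12.4440 × (20.60 + 17.8) × √19.4 = 0.0023 × 12.4440 × 38.40 × 4.4045 = 4.8408 mm/d
Over 5 days: 4.8408 × 5 = 24.204 mm

24.2 mm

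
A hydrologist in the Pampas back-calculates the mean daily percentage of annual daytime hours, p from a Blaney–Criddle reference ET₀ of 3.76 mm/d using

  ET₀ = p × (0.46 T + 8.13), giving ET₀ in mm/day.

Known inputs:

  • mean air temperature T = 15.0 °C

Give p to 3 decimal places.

p = ET₀ / (0.46 T + 8.13) = 3.76 / (0.46 × 15.0 + 8.13) = 3.76 / 15.030 = 0.2502

0.250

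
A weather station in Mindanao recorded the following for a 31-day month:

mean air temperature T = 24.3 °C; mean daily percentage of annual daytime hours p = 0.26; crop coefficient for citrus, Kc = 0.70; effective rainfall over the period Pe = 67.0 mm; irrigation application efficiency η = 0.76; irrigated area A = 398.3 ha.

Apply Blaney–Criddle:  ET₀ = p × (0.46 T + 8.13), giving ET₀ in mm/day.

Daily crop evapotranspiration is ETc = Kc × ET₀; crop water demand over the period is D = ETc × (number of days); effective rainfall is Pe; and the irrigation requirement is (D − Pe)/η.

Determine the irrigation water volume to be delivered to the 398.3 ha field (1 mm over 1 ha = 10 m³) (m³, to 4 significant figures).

ET₀ = 0.26 × (0.46 × 24.3 + 8.13) = 0.26 × 19.308 = 5.0201 mm/d
ETc = Kc × ET₀ = 0.70 × 5.0201 = 3.5141 mm/d
Crop demand D = ETc × 31 d = 3.5141 × 31 = 108.937 mm
D − Pe = 108.937 − 67.0 = 41.937 mm
Gross irrigation = 41.937 / 0.76 = 55.180 mm
Volume = 55.180 mm × 398.3 ha × 10 = 219781.9 m³

219800 m³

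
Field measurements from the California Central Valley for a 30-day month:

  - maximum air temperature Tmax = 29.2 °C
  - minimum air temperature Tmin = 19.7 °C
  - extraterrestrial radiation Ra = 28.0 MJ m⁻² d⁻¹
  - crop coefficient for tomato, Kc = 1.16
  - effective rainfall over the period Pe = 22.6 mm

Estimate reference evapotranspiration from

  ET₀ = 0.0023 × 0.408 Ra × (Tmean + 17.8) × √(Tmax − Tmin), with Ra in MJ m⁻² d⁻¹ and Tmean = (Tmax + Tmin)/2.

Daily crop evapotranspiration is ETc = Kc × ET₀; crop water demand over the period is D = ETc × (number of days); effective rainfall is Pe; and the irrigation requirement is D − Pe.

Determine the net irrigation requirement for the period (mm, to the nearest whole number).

Tmean = (29.2 + 19.7)/2 = 24.45 °C
0.408 Ra = 0.408 × 28.0 = 11.4240 mm/d equivalent
ET₀ = 0.0023 × 11.4240 × (24.45 + 17.8) × √9.5 = 0.0023 × 11.4240 × 42.25 × 3.0822 = 3.4216 mm/d
ETc = Kc × ET₀ = 1.16 × 3.4216 = 3.9691 mm/d
Crop demand D = ETc × 30 d = 3.9691 × 30 = 119.073 mm
D − Pe = 119.073 − 22.6 = 96.473 mm

96 mm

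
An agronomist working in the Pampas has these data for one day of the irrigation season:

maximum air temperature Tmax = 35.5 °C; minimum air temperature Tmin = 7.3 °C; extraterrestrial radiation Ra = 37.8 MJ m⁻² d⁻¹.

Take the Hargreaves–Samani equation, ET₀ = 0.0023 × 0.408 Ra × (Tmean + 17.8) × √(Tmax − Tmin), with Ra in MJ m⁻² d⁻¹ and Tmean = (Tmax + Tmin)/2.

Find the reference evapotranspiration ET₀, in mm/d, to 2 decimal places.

7.38 mm/d

Tmean = (35.5 + 7.3)/2 = 21.40 °C
0.408 Ra = 0.408 × 37.8 = 15.4224 mm/d equivalent
ET₀ = 0.0023 × 15.4224 × (21.40 + 17.8) × √28.2 = 0.0023 × 15.4224 × 39.20 × 5.3104 = 7.3840 mm/d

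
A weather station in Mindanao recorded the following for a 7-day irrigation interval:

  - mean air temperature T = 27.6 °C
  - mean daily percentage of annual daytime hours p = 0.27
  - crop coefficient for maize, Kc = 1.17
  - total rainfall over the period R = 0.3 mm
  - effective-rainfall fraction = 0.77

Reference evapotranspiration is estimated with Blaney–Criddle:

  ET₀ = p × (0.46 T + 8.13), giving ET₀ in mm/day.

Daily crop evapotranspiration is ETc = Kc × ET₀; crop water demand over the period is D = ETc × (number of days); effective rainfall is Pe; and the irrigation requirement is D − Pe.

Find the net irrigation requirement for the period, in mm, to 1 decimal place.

ET₀ = 0.27 × (0.46 × 27.6 + 8.13) = 0.27 × 20.826 = 5.6230 mm/d
ETc = Kc × ET₀ = 1.17 × 5.6230 = 6.5789 mm/d
Crop demand D = ETc × 7 d = 6.5789 × 7 = 46.052 mm
Pe = 0.77 × 0.3 = 0.231 mm
D − Pe = 46.052 − 0.231 = 45.821 mm

45.8 mm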